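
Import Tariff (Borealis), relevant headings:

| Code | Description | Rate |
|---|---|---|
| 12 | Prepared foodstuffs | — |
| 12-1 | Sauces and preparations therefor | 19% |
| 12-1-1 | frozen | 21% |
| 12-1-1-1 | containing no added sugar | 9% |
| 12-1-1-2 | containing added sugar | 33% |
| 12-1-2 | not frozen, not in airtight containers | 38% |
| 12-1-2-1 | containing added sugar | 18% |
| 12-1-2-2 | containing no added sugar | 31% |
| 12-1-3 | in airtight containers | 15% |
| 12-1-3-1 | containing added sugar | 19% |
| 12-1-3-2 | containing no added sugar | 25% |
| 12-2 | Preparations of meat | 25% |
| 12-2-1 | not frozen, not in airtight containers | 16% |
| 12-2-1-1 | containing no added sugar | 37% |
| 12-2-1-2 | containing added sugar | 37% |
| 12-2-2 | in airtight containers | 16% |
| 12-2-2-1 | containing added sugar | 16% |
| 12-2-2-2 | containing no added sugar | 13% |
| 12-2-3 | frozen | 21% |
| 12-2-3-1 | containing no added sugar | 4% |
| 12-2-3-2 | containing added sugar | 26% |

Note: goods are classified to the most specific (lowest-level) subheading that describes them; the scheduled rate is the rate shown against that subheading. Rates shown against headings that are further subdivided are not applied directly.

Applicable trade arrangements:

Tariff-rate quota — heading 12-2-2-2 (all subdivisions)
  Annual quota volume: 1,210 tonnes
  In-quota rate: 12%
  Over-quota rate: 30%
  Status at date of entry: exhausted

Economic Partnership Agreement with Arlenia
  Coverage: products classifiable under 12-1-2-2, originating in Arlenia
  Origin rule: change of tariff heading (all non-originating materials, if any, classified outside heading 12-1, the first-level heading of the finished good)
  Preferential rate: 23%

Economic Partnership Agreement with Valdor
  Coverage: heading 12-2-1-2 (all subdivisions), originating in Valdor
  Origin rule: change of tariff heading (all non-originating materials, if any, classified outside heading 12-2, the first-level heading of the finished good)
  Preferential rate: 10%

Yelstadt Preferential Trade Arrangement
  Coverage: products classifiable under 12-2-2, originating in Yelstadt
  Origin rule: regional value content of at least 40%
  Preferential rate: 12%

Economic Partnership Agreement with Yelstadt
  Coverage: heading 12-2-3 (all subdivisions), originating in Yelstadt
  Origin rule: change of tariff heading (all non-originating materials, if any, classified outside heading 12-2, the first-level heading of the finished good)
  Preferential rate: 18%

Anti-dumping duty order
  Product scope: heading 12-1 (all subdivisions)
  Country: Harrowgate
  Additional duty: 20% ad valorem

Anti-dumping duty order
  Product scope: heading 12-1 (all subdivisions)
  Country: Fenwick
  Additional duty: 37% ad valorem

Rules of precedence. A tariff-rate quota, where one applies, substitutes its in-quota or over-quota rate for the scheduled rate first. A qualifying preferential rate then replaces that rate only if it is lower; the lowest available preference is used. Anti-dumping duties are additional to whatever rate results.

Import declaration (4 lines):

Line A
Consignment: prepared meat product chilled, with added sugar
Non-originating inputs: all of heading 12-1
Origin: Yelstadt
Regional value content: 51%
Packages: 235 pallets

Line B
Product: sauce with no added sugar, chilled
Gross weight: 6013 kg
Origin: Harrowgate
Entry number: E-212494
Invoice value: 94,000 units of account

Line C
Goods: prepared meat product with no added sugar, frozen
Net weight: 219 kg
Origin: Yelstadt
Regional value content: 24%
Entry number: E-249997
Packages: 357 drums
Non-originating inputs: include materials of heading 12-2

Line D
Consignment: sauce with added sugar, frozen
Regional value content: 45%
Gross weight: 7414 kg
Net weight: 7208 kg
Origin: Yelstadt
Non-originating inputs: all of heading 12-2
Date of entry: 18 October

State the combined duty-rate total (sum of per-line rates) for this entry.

Line A: prepared meat product → 12-2; chilled → 12-2-1; with added sugar → 12-2-1-2. Scheduled 37%. Yelstadt agreement on 12-2-2: 12-2-1-2 not covered; Yelstadt agreement on 12-2-3: 12-2-1-2 not covered. → 37%.
Line B: sauce → 12-1; chilled → 12-1-2; with no added sugar → 12-1-2-2. Scheduled 31%. anti-dumping (Harrowgate, 12-1): +20%; total 31% + 20% = 51%. → 51%.
Line C: prepared meat product → 12-2; frozen → 12-2-3; with no added sugar → 12-2-3-1. Scheduled 4%. Yelstadt agreement on 12-2-2: 12-2-3-1 not covered; Yelstadt agreement on 12-2-3: CTH not met. → 4%.
Line D: sauce → 12-1; frozen → 12-1-1; with added sugar → 12-1-1-2. Scheduled 33%. Yelstadt agreement on 12-2-2: 12-1-1-2 not covered; Yelstadt agreement on 12-2-3: 12-1-1-2 not covered. → 33%.
Sum: 37% + 51% + 4% + 33% = 125%.

125%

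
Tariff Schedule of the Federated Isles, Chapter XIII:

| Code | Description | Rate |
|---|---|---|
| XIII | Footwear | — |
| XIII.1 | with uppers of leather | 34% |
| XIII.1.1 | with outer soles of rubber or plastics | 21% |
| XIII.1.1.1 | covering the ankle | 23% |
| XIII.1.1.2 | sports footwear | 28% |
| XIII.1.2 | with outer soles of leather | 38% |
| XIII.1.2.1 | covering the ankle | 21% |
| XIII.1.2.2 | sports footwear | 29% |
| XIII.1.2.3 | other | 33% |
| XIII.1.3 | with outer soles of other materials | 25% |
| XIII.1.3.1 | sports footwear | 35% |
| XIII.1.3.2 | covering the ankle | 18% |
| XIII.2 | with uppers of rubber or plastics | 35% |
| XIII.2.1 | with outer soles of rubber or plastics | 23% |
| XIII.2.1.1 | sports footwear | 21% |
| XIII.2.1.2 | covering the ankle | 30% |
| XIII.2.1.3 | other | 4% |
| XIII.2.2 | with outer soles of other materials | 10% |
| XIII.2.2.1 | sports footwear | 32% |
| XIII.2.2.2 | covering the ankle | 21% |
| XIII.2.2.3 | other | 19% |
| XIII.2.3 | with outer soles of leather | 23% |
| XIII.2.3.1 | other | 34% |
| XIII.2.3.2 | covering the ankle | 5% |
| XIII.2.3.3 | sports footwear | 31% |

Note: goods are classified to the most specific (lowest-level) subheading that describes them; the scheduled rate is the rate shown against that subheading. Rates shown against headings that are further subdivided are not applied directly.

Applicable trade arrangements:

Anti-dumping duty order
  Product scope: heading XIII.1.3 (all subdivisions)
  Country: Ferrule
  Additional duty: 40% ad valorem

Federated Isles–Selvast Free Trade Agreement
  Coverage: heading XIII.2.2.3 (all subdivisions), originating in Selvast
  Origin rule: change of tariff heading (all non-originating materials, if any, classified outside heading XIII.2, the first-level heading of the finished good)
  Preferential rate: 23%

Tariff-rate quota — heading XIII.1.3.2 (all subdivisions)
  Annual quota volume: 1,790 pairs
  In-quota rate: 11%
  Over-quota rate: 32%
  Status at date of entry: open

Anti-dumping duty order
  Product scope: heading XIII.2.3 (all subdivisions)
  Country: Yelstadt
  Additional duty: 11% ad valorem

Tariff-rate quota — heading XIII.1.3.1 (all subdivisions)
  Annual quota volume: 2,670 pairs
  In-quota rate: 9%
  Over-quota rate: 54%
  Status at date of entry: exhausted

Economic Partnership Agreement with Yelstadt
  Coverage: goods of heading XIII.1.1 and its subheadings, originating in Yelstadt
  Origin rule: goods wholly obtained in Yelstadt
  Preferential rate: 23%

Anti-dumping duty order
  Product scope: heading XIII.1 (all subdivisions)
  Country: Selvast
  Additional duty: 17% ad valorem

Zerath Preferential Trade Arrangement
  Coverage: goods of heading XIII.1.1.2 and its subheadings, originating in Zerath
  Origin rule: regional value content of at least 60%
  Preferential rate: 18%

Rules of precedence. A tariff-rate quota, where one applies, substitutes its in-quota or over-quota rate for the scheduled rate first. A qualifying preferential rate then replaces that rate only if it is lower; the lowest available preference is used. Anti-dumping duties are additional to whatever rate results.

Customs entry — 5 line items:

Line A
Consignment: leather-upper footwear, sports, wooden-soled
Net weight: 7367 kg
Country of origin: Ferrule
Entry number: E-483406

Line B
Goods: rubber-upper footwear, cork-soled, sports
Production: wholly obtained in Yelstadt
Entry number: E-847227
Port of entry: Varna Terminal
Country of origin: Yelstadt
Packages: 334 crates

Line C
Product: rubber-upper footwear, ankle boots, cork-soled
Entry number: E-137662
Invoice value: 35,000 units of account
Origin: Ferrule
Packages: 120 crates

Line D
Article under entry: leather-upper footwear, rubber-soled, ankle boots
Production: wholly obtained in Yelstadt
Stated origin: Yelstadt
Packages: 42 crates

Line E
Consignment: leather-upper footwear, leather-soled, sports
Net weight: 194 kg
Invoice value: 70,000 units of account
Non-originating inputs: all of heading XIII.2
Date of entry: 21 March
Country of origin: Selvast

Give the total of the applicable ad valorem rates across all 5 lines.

Line A: leather-upper → XIII.1; wooden-soled → XIII.1.3; sports → XIII.1.3.1. Scheduled 35%. quota on XIII.1.3.1 exhausted → over-quota 54%; anti-dumping (Ferrule, XIII.1.3): +40%; total 54% + 40% = 94%. → 94%.
Line B: rubber-upper → XIII.2; cork-soled → XIII.2.2; sports → XIII.2.2.1. Scheduled 32%. Yelstadt agreement on XIII.1.1: XIII.2.2.1 not covered. → 32%.
Line C: rubber-upper → XIII.2; cork-soled → XIII.2.2; ankle boots → XIII.2.2.2. Scheduled 21%. No special measure applies. → 21%.
Line D: leather-upper → XIII.1; rubber-soled → XIII.1.1; ankle boots → XIII.1.1.1. Scheduled 23%. Yelstadt agreement on XIII.1.1: wholly obtained → 23% available; preference 23% not lower than 23% → no reduction. → 23%.
Line E: leather-upper → XIII.1; leather-soled → XIII.1.2; sports → XIII.1.2.2. Scheduled 29%. Selvast agreement on XIII.2.2.3: XIII.1.2.2 not covered; anti-dumping (Selvast, XIII.1): +17%; total 29% + 17% = 46%. → 46%.
Sum: 94% + 32% + 21% + 23% + 46% = 216%.

216%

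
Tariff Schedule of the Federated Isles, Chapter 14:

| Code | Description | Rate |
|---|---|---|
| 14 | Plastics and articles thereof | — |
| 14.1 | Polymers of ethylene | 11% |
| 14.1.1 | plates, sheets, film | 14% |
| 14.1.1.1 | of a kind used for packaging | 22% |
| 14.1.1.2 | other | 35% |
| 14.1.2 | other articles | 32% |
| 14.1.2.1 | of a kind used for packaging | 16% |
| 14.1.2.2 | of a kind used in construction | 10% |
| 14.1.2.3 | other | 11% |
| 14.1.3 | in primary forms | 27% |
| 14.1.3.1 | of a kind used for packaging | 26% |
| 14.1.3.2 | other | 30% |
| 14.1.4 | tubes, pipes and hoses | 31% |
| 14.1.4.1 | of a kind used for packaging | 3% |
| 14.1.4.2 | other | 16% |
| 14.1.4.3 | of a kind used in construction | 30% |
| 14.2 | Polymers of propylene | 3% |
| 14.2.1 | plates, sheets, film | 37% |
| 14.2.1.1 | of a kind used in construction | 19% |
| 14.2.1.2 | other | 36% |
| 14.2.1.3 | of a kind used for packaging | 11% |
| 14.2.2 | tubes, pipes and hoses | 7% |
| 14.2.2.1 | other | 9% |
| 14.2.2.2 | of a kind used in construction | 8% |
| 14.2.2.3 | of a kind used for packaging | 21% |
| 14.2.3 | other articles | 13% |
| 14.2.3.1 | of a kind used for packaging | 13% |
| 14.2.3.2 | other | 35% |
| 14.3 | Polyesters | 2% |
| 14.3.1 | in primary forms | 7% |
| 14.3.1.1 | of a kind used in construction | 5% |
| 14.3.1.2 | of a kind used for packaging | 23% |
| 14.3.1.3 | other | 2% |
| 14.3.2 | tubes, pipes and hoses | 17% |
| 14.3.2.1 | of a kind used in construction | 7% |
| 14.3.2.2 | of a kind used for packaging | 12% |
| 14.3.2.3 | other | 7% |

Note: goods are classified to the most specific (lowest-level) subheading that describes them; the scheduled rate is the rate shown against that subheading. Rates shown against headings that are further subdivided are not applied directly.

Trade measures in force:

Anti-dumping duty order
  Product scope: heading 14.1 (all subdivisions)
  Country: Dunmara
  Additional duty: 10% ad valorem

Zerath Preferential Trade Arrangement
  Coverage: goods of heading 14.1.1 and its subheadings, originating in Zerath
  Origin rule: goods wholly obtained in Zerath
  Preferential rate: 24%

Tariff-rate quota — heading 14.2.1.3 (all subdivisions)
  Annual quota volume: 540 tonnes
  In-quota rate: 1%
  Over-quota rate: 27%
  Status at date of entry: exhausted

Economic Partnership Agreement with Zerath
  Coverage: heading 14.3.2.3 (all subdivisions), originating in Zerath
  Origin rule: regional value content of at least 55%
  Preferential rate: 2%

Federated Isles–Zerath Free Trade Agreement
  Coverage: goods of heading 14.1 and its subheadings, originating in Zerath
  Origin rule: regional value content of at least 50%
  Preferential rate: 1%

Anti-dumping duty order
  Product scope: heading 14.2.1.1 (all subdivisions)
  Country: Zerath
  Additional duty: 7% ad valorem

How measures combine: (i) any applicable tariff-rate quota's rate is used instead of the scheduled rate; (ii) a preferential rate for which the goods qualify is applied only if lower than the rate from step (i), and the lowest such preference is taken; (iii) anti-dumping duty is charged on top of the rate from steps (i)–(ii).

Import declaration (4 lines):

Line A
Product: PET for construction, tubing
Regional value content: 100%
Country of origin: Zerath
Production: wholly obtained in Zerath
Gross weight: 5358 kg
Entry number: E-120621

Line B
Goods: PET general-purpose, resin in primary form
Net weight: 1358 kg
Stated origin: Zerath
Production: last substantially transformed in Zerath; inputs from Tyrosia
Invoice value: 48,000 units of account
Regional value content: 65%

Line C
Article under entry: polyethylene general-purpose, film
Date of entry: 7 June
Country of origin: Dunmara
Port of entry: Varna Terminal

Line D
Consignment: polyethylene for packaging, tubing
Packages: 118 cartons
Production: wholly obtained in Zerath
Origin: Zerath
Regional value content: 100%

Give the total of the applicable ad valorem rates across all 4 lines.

Line A: PET → 14.3; tubing → 14.3.2; for construction → 14.3.2.1. Scheduled 7%. Zerath agreement on 14.1.1: 14.3.2.1 not covered; Zerath agreement on 14.3.2.3: 14.3.2.1 not covered; Zerath agreement on 14.1: 14.3.2.1 not covered. → 7%.
Line B: PET → 14.3; resin in primary form → 14.3.1; general-purpose → 14.3.1.3. Scheduled 2%. Zerath agreement on 14.1.1: 14.3.1.3 not covered; Zerath agreement on 14.3.2.3: 14.3.1.3 not covered; Zerath agreement on 14.1: 14.3.1.3 not covered. → 2%.
Line C: polyethylene → 14.1; film → 14.1.1; general-purpose → 14.1.1.2. Scheduled 35%. anti-dumping (Dunmara, 14.1): +10%; total 35% + 10% = 45%. → 45%.
Line D: polyethylene → 14.1; tubing → 14.1.4; for packaging → 14.1.4.1. Scheduled 3%. Zerath agreement on 14.1.1: 14.1.4.1 not covered; Zerath agreement on 14.3.2.3: 14.1.4.1 not covered; Zerath agreement on 14.1: RVC ≥ 50% → 1% available; preferential 1%. → 1%.
Sum: 7% + 2% + 45% + 1% = 55%.

55%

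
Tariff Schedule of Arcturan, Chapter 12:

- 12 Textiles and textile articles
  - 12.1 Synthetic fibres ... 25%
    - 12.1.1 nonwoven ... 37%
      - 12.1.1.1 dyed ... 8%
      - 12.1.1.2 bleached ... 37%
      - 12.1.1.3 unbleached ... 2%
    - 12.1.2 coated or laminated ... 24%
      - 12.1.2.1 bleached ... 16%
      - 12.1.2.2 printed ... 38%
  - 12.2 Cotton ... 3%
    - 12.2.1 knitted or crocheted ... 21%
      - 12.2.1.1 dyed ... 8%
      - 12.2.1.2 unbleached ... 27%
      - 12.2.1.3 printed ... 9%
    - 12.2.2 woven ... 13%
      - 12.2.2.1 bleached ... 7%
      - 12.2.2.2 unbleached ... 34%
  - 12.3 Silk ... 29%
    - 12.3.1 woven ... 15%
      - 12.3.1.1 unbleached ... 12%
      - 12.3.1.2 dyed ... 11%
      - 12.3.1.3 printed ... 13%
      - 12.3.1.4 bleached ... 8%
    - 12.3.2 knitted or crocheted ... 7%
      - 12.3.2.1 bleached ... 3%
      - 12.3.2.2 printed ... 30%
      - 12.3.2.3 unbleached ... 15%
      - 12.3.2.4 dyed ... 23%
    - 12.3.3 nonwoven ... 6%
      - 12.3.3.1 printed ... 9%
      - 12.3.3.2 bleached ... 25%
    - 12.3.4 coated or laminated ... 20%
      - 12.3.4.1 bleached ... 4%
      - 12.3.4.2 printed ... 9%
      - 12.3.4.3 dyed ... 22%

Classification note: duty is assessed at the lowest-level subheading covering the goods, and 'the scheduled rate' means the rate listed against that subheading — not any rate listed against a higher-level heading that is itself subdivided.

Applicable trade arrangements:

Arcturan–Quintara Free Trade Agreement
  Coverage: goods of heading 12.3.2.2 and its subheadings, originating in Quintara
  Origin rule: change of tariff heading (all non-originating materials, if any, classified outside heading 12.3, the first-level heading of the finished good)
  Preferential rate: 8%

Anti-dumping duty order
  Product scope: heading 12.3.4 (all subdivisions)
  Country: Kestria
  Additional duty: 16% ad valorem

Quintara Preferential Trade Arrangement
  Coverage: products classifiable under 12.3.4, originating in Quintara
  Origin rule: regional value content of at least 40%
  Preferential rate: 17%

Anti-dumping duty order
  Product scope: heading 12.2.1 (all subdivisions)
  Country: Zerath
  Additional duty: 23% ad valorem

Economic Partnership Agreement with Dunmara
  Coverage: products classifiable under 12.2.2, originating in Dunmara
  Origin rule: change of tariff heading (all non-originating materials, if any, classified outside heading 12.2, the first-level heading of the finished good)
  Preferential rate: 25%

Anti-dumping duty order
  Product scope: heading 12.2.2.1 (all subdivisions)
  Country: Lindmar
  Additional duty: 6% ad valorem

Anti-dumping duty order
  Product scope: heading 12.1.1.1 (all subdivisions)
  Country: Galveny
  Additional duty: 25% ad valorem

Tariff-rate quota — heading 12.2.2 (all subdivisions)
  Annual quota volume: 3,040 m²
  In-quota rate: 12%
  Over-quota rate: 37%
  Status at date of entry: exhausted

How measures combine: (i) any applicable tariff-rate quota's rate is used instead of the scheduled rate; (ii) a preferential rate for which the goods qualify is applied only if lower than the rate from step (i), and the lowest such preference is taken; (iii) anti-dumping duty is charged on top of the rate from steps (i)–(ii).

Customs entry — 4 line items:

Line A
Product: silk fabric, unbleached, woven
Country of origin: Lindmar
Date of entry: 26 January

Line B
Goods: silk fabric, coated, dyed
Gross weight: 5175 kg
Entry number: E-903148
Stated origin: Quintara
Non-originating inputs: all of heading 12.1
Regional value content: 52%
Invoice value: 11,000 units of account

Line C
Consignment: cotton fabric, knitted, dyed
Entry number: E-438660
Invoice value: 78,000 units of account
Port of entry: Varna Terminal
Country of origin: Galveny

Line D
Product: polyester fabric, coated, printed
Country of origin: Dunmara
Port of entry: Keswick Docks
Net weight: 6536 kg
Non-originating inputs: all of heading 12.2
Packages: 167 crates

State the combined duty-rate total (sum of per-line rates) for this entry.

Line A: silk → 12.3; woven → 12.3.1; unbleached → 12.3.1.1. Scheduled 12%. No special measure applies. → 12%.
Line B: silk → 12.3; coated → 12.3.4; dyed → 12.3.4.3. Scheduled 22%. Quintara agreement on 12.3.2.2: 12.3.4.3 not covered; Quintara agreement on 12.3.4: RVC ≥ 40% → 17% available; preferential 17%. → 17%.
Line C: cotton → 12.2; knitted → 12.2.1; dyed → 12.2.1.1. Scheduled 8%. No special measure applies. → 8%.
Line D: polyester → 12.1; coated → 12.1.2; printed → 12.1.2.2. Scheduled 38%. Dunmara agreement on 12.2.2: 12.1.2.2 not covered. → 38%.
Sum: 12% + 17% + 8% + 38% = 75%.

75%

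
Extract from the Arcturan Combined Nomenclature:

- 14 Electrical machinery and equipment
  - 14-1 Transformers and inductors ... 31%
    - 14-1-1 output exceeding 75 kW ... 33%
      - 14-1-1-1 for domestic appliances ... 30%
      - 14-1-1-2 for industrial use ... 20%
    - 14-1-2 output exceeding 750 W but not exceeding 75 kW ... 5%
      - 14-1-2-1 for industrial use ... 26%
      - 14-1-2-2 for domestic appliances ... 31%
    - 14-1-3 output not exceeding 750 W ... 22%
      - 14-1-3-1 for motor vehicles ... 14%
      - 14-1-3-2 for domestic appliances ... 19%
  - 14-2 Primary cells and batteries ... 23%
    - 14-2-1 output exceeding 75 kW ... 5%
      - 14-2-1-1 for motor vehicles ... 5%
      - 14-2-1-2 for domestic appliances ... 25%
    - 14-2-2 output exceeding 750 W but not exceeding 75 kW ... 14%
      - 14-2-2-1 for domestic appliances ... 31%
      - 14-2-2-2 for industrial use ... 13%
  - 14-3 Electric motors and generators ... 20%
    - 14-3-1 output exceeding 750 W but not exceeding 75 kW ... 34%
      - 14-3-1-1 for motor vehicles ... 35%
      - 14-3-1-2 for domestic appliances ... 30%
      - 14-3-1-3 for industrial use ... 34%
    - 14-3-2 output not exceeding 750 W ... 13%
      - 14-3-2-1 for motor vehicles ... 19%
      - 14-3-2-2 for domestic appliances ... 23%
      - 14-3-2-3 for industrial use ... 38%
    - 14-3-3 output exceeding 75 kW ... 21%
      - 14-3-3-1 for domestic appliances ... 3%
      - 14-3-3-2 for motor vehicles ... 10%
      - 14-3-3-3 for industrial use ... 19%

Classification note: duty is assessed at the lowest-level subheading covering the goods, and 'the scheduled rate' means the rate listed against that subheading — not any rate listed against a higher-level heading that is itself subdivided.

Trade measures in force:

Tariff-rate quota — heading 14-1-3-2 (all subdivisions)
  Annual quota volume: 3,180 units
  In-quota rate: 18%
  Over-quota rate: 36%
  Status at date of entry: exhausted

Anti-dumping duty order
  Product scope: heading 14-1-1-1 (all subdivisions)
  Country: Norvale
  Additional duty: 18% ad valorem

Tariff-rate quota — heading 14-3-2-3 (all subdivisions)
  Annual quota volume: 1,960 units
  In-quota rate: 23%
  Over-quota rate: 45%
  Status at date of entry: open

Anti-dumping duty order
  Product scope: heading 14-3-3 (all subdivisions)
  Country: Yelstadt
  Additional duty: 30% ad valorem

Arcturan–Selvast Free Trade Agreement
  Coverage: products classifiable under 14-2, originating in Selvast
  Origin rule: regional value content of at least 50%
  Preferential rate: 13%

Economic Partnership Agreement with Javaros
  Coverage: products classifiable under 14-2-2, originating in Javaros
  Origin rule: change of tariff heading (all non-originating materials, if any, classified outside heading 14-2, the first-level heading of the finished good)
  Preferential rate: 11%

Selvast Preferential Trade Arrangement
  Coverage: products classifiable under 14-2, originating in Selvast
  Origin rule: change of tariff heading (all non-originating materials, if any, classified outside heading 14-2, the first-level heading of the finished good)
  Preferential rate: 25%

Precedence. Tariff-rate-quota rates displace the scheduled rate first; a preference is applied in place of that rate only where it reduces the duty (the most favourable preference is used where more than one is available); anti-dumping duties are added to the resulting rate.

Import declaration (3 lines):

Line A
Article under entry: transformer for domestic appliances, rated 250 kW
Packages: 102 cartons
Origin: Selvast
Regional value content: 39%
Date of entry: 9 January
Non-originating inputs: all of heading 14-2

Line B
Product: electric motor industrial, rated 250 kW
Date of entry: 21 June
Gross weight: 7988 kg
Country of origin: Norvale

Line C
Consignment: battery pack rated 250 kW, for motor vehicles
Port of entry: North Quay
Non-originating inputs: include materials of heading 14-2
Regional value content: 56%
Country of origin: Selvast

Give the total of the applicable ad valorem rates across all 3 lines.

54%

Line A: transformer → 14-1; rated 250 kW → 14-1-1; for domestic appliances → 14-1-1-1. Scheduled 30%. Selvast agreement on 14-2: 14-1-1-1 not covered; Selvast agreement on 14-2: 14-1-1-1 not covered. → 30%.
Line B: electric motor → 14-3; rated 250 kW → 14-3-3; industrial → 14-3-3-3. Scheduled 19%. No special measure applies. → 19%.
Line C: battery pack → 14-2; rated 250 kW → 14-2-1; for motor vehicles → 14-2-1-1. Scheduled 5%. Selvast agreement on 14-2: RVC ≥ 50% → 13% available; Selvast agreement on 14-2: CTH not met; preference 13% not lower than 5% → no reduction. → 5%.
Sum: 30% + 19% + 5% = 54%.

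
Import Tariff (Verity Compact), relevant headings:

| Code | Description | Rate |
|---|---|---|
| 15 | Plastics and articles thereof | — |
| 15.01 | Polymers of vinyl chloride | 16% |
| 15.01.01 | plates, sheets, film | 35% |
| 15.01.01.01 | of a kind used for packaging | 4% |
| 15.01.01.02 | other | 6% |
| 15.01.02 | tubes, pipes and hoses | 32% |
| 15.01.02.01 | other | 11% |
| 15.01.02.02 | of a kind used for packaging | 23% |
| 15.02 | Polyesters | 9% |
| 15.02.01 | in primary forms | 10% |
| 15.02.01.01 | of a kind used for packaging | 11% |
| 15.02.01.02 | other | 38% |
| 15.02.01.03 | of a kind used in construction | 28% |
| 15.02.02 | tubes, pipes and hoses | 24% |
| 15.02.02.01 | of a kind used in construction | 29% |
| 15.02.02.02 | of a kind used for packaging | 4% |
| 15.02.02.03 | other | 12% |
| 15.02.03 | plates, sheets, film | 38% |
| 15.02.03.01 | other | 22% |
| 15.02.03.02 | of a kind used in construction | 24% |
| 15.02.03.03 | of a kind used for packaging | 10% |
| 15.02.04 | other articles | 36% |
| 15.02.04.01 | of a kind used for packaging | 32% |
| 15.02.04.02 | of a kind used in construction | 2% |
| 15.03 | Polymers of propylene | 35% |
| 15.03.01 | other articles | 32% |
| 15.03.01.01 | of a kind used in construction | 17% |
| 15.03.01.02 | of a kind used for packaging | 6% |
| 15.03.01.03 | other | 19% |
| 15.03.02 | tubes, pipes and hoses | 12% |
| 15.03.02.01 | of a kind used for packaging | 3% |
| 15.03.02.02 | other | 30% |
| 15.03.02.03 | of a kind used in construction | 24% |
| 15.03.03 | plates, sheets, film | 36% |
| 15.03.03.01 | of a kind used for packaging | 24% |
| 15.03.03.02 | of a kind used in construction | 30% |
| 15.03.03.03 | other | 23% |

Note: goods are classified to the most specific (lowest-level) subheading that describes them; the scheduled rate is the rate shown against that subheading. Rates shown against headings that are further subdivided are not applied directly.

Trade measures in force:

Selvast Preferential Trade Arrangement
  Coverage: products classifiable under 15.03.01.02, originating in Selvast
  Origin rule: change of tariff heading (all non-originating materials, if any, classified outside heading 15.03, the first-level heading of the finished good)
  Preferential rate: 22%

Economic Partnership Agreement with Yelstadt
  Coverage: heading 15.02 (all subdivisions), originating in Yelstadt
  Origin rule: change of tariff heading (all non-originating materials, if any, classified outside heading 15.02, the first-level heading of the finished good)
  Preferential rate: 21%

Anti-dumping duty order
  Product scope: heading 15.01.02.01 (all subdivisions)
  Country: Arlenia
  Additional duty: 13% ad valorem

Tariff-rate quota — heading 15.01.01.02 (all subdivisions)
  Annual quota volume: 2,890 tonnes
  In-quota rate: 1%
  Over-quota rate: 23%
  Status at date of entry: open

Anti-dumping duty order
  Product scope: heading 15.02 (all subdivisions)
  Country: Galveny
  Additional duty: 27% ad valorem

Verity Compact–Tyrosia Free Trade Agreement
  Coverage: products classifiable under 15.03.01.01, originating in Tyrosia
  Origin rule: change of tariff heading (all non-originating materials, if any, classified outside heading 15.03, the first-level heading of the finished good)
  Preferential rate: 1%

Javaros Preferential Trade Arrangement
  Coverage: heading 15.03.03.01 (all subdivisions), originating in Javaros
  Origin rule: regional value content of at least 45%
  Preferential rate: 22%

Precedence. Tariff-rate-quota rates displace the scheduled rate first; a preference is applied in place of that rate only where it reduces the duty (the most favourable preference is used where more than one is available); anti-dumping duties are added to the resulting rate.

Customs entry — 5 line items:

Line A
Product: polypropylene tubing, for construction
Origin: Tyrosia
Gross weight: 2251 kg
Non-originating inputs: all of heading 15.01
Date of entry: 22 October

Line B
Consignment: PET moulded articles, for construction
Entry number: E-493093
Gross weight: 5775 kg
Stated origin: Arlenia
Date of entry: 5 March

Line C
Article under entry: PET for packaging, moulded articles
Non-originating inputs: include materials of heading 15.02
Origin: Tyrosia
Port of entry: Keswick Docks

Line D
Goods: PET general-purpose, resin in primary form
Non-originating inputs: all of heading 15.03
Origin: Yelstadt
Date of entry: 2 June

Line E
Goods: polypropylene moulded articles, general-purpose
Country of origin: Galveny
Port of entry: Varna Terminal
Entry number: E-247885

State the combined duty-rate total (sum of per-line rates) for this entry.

98%

Line A: polypropylene → 15.03; tubing → 15.03.02; for construction → 15.03.02.03. Scheduled 24%. Tyrosia agreement on 15.03.01.01: 15.03.02.03 not covered. → 24%.
Line B: PET → 15.02; moulded articles → 15.02.04; for construction → 15.02.04.02. Scheduled 2%. No special measure applies. → 2%.
Line C: PET → 15.02; moulded articles → 15.02.04; for packaging → 15.02.04.01. Scheduled 32%. Tyrosia agreement on 15.03.01.01: 15.02.04.01 not covered. → 32%.
Line D: PET → 15.02; resin in primary form → 15.02.01; general-purpose → 15.02.01.02. Scheduled 38%. Yelstadt agreement on 15.02: CTH met → 21% available; preferential 21%. → 21%.
Line E: polypropylene → 15.03; moulded articles → 15.03.01; general-purpose → 15.03.01.03. Scheduled 19%. No special measure applies. → 19%.
Sum: 24% + 2% + 32% + 21% + 19% = 98%.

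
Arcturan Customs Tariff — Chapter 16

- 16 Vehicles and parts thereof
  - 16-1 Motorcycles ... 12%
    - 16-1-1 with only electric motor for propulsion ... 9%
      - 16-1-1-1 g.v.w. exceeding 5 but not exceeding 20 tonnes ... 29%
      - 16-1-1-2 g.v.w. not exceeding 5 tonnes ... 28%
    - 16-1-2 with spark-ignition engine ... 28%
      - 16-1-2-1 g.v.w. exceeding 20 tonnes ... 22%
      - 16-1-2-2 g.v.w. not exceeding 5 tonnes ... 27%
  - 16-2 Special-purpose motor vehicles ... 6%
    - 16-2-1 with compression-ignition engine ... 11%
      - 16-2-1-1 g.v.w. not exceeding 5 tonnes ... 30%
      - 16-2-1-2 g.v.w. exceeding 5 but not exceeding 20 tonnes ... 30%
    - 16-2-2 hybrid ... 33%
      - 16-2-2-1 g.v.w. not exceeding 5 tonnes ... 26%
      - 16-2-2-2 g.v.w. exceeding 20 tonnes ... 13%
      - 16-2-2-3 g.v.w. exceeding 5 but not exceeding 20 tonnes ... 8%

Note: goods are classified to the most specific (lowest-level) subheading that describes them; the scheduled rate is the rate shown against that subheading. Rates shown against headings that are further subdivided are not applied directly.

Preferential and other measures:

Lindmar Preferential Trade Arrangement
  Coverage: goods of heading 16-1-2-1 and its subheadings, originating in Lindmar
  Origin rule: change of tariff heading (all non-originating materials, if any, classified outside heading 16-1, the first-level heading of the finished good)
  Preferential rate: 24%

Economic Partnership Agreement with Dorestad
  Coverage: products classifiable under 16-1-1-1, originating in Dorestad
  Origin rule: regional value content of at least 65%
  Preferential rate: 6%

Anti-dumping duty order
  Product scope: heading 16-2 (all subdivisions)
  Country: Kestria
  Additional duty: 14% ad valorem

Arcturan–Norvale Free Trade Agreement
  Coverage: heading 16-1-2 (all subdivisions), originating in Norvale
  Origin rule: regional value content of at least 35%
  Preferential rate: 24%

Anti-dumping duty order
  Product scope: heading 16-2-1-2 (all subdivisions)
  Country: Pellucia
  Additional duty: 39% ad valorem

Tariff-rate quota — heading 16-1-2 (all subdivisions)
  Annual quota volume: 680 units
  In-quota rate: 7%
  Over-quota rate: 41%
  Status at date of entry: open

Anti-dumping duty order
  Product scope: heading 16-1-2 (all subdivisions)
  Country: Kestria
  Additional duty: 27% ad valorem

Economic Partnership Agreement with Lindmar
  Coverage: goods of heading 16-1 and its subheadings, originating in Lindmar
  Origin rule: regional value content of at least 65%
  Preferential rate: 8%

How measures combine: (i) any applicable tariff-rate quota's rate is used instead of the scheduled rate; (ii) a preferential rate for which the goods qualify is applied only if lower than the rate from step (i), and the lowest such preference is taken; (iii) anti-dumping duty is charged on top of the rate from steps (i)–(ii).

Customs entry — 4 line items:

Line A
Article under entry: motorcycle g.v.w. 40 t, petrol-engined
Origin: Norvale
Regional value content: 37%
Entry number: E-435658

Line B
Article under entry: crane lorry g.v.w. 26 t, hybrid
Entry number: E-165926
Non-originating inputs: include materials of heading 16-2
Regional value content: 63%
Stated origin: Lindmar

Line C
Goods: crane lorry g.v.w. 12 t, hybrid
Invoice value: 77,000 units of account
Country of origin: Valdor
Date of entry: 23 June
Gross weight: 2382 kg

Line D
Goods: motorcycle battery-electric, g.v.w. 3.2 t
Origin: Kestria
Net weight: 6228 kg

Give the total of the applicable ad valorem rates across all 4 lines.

56%

Line A: motorcycle → 16-1; petrol-engined → 16-1-2; g.v.w. 40 t → 16-1-2-1. Scheduled 22%. quota on 16-1-2 open → in-quota 7%; Norvale agreement on 16-1-2: RVC ≥ 35% → 24% available; preference 24% not lower than 7% → no reduction. → 7%.
Line B: crane lorry → 16-2; hybrid → 16-2-2; g.v.w. 26 t → 16-2-2-2. Scheduled 13%. Lindmar agreement on 16-1-2-1: 16-2-2-2 not covered; Lindmar agreement on 16-1: 16-2-2-2 not covered. → 13%.
Line C: crane lorry → 16-2; hybrid → 16-2-2; g.v.w. 12 t → 16-2-2-3. Scheduled 8%. No special measure applies. → 8%.
Line D: motorcycle → 16-1; battery-electric → 16-1-1; g.v.w. 3.2 t → 16-1-1-2. Scheduled 28%. No special measure applies. → 28%.
Sum: 7% + 13% + 8% + 28% = 56%.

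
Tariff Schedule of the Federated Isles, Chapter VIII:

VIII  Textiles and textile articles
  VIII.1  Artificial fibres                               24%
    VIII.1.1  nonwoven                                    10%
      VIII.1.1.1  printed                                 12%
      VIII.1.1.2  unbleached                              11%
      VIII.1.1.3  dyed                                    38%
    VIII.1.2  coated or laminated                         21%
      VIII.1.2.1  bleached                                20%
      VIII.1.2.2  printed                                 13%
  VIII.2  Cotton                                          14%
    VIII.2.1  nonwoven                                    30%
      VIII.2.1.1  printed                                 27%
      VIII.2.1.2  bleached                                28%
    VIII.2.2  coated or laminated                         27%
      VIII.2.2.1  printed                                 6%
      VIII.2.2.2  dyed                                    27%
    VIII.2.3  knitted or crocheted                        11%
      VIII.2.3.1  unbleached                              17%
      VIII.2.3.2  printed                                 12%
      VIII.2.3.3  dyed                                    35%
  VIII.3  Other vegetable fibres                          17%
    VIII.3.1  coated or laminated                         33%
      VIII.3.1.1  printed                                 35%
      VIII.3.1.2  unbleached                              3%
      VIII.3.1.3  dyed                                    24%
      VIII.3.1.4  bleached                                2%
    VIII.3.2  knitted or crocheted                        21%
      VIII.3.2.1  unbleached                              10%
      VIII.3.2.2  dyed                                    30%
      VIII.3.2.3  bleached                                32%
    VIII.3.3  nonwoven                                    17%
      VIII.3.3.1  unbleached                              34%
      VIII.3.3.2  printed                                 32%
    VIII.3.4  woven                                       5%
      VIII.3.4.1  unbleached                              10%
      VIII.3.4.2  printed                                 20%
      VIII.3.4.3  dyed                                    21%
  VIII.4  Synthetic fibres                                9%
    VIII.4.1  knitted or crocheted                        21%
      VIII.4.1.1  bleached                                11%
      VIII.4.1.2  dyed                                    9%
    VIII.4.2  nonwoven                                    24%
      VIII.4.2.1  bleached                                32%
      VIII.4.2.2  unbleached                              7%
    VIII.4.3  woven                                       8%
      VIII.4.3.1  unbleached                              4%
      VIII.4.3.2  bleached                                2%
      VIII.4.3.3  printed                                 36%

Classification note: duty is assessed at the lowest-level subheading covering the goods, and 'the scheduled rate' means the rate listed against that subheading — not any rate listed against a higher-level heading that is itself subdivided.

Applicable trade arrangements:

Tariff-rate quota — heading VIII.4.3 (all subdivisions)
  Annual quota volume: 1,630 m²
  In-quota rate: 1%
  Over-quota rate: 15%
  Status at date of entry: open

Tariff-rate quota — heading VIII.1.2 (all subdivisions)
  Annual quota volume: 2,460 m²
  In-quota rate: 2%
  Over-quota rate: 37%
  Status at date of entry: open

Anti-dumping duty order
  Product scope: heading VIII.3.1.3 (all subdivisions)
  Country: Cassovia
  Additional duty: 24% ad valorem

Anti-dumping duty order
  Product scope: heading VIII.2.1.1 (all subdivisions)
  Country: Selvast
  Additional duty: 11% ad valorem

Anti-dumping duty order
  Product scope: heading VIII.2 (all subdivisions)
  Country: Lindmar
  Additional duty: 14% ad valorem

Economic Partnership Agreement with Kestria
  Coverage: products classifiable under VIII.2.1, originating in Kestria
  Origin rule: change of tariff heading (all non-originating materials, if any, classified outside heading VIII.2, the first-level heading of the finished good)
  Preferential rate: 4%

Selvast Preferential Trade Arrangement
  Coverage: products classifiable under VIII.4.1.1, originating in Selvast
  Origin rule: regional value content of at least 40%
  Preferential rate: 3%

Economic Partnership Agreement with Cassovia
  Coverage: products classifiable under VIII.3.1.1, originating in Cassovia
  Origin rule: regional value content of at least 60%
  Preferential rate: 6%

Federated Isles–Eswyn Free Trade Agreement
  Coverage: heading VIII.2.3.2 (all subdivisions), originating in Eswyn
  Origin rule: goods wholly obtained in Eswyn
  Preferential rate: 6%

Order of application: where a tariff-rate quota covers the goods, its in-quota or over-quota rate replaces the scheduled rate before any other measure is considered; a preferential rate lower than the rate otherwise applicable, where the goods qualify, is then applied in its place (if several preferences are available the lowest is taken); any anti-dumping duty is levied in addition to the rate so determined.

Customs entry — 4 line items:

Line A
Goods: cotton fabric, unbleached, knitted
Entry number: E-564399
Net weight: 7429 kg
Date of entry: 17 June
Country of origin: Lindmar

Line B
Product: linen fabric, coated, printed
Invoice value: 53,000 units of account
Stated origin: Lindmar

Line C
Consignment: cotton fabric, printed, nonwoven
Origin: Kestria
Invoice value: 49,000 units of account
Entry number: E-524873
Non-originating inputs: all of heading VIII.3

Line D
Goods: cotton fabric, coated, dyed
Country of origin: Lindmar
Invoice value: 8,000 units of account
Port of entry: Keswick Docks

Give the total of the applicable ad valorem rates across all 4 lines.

111%

Line A: cotton → VIII.2; knitted → VIII.2.3; unbleached → VIII.2.3.1. Scheduled 17%. anti-dumping (Lindmar, VIII.2): +14%; total 17% + 14% = 31%. → 31%.
Line B: linen → VIII.3; coated → VIII.3.1; printed → VIII.3.1.1. Scheduled 35%. No special measure applies. → 35%.
Line C: cotton → VIII.2; nonwoven → VIII.2.1; printed → VIII.2.1.1. Scheduled 27%. Kestria agreement on VIII.2.1: CTH met → 4% available; preferential 4%. → 4%.
Line D: cotton → VIII.2; coated → VIII.2.2; dyed → VIII.2.2.2. Scheduled 27%. anti-dumping (Lindmar, VIII.2): +14%; total 27% + 14% = 41%. → 41%.
Sum: 31% + 35% + 4% + 41% = 111%.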